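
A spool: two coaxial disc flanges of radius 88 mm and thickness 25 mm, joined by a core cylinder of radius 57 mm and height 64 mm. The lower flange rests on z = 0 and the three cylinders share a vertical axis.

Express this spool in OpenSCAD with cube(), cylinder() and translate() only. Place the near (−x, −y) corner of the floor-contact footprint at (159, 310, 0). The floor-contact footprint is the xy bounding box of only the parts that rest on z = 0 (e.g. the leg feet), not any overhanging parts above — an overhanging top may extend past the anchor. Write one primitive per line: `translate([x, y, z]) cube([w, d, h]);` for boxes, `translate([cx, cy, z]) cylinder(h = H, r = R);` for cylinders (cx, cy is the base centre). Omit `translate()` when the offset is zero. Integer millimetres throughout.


translate([247, 398, 0]) cylinder(h = 25, r = 88);
translate([247, 398, 25]) cylinder(h = 64, r = 57);
translate([247, 398, 89]) cylinder(h = 25, r = 88);


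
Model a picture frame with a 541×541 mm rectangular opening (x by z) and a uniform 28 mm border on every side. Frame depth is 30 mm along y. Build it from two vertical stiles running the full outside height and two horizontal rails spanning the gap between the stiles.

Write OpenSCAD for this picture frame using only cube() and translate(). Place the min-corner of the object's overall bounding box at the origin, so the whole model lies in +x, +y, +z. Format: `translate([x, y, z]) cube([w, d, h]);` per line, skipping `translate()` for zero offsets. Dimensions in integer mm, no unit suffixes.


cube([28, 30, 597]);
translate([569, 0, 0]) cube([28, 30, 597]);
translate([28, 0, 0]) cube([541, 30, 28]);
translate([28, 0, 569]) cube([541, 30, 28]);


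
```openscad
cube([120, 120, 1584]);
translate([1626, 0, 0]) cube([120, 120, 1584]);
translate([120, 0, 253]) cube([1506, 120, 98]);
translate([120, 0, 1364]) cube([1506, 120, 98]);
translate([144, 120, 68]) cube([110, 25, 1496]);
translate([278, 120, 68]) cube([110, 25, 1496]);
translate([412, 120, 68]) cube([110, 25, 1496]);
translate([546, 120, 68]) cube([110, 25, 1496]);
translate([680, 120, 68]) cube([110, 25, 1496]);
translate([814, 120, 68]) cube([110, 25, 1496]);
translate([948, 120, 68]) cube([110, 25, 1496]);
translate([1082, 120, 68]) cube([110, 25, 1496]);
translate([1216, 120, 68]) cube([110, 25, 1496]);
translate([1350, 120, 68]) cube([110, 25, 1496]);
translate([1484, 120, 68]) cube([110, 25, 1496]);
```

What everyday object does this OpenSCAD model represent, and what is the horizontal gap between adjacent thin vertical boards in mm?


A fence section. The picket gap is 24 mm.

Two posts, two rails, 11 pickets — a fence section. Span 1506 mm holds 11 pickets of 110 mm with 12 equal gaps: ⌊(1506 − 11·110) / 12⌋ = 24 mm.


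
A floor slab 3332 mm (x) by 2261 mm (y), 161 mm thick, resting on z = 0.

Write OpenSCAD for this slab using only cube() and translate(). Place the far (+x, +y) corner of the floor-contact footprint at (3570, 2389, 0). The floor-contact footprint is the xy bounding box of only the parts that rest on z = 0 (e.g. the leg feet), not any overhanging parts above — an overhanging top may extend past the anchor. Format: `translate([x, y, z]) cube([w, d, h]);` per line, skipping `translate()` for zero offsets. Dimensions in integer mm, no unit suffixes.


translate([238, 128, 0]) cube([3332, 2261, 161]);


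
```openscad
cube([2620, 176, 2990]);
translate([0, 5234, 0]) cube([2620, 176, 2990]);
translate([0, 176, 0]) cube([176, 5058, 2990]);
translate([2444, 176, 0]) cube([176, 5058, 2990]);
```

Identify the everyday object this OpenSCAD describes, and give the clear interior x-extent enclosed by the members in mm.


A house (or room) frame. The interior width is 2268 mm.

Four 2990 mm walls enclosing a rectangle with no floor or roof — a room or house frame. Outside width is 2620 mm and wall thickness is 176 mm, so the interior width is 2620 − 2 × 176 = 2268 mm.


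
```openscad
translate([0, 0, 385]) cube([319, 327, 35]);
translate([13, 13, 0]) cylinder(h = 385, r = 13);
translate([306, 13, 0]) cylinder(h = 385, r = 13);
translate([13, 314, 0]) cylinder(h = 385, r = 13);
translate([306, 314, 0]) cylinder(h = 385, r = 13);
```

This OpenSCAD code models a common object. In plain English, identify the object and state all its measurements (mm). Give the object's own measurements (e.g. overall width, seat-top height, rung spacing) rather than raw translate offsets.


A four-legged stool. The seat is a 319×327×35 mm slab whose top surface is at z = 420 mm; four round legs, each 26 mm in diameter, run from the floor (z = 0) to the underside of the seat, each leg's axis is inset half a diameter from the nearest pair of seat edges (so the leg's bounding box is flush with the corner).


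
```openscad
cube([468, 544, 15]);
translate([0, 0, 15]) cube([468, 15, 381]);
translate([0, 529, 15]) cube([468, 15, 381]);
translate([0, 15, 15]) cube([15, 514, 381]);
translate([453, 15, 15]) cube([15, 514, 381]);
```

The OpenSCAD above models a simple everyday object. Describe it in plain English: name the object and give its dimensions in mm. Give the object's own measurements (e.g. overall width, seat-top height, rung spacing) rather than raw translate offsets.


An open-topped rectangular box: outside dimensions 468×544×396 mm, with a uniform wall and base thickness of 15 mm. The base is a full 468×544 slab on the floor; four walls sit on top of the base. The front and back walls (the −y and +y sides) span the full width; the two side walls fit between them.


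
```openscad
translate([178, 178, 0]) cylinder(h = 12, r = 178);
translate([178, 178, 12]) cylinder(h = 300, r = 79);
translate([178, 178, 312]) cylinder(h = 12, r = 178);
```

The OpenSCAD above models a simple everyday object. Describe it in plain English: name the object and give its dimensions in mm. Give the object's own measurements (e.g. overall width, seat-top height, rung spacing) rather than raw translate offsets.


A spool: two coaxial disc flanges of radius 178 mm and thickness 12 mm, joined by a core cylinder of radius 79 mm and height 300 mm. The lower flange rests on z = 0 and the three cylinders share a vertical axis.


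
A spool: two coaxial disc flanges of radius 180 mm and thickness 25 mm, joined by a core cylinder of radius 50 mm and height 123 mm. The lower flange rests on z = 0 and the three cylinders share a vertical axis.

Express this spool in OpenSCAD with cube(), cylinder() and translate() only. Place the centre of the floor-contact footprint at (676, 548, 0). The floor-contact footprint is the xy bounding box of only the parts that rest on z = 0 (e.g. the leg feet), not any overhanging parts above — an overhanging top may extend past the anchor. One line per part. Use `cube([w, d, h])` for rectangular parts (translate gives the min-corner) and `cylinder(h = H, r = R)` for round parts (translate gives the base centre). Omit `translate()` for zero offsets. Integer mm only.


translate([676, 548, 0]) cylinder(h = 25, r = 180);
translate([676, 548, 25]) cylinder(h = 123, r = 50);
translate([676, 548, 148]) cylinder(h = 25, r = 180);


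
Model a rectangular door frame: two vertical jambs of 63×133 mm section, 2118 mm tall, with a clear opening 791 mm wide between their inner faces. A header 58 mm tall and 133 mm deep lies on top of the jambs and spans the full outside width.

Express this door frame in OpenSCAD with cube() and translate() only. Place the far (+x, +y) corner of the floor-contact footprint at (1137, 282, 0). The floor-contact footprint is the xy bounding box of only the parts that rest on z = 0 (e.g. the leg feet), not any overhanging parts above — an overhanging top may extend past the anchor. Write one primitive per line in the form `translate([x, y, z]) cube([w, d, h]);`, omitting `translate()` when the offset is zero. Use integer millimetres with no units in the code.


translate([220, 149, 0]) cube([63, 133, 2118]);
translate([1074, 149, 0]) cube([63, 133, 2118]);
translate([220, 149, 2118]) cube([917, 133, 58]);


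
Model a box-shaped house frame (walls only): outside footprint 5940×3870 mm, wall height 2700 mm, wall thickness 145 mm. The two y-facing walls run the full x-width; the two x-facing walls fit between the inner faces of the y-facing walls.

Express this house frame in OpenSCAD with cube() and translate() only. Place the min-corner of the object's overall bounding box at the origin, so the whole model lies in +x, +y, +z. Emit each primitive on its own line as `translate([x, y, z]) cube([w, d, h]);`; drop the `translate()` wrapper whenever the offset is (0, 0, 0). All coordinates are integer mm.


cube([5940, 145, 2700]);
translate([0, 3725, 0]) cube([5940, 145, 2700]);
translate([0, 145, 0]) cube([145, 3580, 2700]);
translate([5795, 145, 0]) cube([145, 3580, 2700]);


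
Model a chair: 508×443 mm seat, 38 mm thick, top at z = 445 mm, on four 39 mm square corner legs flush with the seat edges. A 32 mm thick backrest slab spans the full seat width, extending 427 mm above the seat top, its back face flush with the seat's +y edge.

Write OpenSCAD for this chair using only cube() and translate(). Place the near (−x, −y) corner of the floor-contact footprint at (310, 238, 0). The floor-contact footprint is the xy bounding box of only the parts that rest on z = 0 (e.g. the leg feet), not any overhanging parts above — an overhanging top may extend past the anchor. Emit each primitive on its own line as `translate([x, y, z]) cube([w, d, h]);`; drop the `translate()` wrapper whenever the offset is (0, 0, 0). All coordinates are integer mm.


// leg_h = 445 - 38 = 407
translate([310, 238, 407]) cube([508, 443, 38]);
translate([310, 238, 0]) cube([39, 39, 407]);
translate([779, 238, 0]) cube([39, 39, 407]);
translate([310, 642, 0]) cube([39, 39, 407]);
translate([779, 642, 0]) cube([39, 39, 407]);
translate([310, 649, 445]) cube([508, 32, 427]);


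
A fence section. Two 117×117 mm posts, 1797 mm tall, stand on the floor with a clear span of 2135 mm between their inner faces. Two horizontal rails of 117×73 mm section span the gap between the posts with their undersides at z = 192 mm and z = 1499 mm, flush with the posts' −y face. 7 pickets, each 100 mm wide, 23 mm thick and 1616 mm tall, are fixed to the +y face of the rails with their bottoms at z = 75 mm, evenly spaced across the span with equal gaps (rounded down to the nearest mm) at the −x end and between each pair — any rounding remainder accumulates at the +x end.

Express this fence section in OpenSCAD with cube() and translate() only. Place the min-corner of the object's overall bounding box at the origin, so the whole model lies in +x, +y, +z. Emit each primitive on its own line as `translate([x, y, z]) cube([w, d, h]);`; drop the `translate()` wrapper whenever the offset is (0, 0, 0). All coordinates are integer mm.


cube([117, 117, 1797]);
translate([2252, 0, 0]) cube([117, 117, 1797]);
translate([117, 0, 192]) cube([2135, 117, 73]);
translate([117, 0, 1499]) cube([2135, 117, 73]);
translate([296, 117, 75]) cube([100, 23, 1616]);
translate([575, 117, 75]) cube([100, 23, 1616]);
translate([854, 117, 75]) cube([100, 23, 1616]);
translate([1133, 117, 75]) cube([100, 23, 1616]);
translate([1412, 117, 75]) cube([100, 23, 1616]);
translate([1691, 117, 75]) cube([100, 23, 1616]);
translate([1970, 117, 75]) cube([100, 23, 1616]);


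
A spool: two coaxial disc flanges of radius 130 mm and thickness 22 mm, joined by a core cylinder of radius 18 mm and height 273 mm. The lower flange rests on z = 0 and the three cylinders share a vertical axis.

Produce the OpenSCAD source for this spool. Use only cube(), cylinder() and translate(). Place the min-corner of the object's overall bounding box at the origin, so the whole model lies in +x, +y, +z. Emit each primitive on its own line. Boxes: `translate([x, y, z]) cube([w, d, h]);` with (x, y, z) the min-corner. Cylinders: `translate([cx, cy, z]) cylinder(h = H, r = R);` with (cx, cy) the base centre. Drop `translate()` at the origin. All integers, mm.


translate([130, 130, 0]) cylinder(h = 22, r = 130);
translate([130, 130, 22]) cylinder(h = 273, r = 18);
translate([130, 130, 295]) cylinder(h = 22, r = 130);


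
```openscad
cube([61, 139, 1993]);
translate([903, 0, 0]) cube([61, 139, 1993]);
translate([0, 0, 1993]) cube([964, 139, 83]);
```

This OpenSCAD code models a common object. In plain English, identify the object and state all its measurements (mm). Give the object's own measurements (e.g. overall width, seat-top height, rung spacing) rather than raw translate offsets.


A door frame. The clear opening is 842 mm wide and 1993 mm high. Two 61 mm wide jambs, 139 mm deep, stand either side of the opening from the floor to the top of the opening. A 83 mm thick head sits across the top of both jambs, spanning the full outside width of the frame.


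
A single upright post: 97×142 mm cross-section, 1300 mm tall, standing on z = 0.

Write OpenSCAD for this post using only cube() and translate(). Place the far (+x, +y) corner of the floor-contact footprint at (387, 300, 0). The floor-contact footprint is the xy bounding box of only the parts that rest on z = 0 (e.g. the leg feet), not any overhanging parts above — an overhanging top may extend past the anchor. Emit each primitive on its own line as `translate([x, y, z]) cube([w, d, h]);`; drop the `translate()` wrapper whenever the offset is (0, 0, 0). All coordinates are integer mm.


translate([290, 158, 0]) cube([97, 142, 1300]);


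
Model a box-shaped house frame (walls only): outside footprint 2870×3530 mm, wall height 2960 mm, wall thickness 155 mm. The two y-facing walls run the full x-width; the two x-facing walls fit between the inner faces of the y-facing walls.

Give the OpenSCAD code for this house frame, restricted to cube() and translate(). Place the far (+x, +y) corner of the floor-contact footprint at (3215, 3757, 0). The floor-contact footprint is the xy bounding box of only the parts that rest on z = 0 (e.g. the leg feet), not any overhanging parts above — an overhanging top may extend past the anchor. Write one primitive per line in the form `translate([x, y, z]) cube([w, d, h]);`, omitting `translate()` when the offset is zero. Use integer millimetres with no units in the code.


translate([345, 227, 0]) cube([2870, 155, 2960]);
translate([345, 3602, 0]) cube([2870, 155, 2960]);
translate([345, 382, 0]) cube([155, 3220, 2960]);
translate([3060, 382, 0]) cube([155, 3220, 2960]);


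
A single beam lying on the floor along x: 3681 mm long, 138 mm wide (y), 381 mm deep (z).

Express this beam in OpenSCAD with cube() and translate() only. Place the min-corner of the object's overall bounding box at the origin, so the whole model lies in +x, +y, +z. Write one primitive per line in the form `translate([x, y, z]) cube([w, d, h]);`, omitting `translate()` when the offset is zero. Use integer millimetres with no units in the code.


cube([3681, 138, 381]);


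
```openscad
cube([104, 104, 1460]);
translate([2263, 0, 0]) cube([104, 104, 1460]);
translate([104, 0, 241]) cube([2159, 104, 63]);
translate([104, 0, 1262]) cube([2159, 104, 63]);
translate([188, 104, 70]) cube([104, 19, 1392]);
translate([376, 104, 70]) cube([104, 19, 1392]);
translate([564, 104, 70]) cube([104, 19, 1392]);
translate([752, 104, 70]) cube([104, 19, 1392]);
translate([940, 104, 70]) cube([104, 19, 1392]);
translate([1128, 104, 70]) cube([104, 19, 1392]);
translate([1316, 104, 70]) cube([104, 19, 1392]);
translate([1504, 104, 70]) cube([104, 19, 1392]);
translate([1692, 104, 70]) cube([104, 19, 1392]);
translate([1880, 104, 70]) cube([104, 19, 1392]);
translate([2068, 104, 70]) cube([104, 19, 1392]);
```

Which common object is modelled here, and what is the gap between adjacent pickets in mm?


A fence section. The picket gap is 84 mm.

Two posts, two rails, 11 pickets — a fence section. Span 2159 mm holds 11 pickets of 104 mm with 12 equal gaps: ⌊(2159 − 11·104) / 12⌋ = 84 mm.


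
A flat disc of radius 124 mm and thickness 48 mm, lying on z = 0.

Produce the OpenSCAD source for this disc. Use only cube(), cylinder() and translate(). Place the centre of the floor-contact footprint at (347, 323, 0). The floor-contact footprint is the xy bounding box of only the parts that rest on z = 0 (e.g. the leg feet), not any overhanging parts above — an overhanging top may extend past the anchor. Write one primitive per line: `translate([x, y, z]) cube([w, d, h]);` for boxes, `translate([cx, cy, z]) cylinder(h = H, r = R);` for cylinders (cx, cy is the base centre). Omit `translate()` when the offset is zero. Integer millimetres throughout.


translate([347, 323, 0]) cylinder(h = 48, r = 124);


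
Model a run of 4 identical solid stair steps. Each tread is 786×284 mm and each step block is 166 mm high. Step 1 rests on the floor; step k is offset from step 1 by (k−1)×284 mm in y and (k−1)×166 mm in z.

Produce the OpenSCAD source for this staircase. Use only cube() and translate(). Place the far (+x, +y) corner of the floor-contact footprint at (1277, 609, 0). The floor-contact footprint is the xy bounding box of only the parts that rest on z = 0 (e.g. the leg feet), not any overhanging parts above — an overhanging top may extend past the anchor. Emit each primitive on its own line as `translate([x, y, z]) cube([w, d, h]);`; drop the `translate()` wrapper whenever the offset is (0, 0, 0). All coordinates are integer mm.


translate([491, 325, 0]) cube([786, 284, 166]);
translate([491, 609, 166]) cube([786, 284, 166]);
translate([491, 893, 332]) cube([786, 284, 166]);
translate([491, 1177, 498]) cube([786, 284, 166]);


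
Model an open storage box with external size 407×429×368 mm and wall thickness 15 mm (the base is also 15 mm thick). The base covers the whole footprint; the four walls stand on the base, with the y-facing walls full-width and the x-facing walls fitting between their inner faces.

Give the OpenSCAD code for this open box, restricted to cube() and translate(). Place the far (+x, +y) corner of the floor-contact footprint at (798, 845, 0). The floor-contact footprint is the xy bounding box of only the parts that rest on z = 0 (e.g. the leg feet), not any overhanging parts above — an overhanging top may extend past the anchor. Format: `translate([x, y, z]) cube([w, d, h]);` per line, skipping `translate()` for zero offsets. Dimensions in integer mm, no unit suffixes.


translate([391, 416, 0]) cube([407, 429, 15]);
translate([391, 416, 15]) cube([407, 15, 353]);
translate([391, 830, 15]) cube([407, 15, 353]);
translate([391, 431, 15]) cube([15, 399, 353]);
translate([783, 431, 15]) cube([15, 399, 353]);


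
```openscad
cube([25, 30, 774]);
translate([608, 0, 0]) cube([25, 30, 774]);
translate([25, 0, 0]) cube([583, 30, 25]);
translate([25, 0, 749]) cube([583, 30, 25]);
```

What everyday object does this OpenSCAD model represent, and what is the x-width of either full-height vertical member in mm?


A picture frame. The border width is 25 mm.

Four thin pieces enclosing a rectangular opening — a picture frame. The two full-height stiles are 774 mm tall; the top rail sits at z = 749 and is 25 mm tall, so the border above the opening is 774 − 749 = 25 mm, matching the stile x-width.


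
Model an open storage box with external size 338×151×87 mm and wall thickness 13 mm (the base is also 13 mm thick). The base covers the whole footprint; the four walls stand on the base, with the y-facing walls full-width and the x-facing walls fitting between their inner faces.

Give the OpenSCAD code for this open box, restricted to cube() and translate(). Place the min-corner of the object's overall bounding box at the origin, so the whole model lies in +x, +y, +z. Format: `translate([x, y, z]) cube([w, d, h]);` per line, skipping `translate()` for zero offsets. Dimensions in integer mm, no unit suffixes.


cube([338, 151, 13]);
translate([0, 0, 13]) cube([338, 13, 74]);
translate([0, 138, 13]) cube([338, 13, 74]);
translate([0, 13, 13]) cube([13, 125, 74]);
translate([325, 13, 13]) cube([13, 125, 74]);


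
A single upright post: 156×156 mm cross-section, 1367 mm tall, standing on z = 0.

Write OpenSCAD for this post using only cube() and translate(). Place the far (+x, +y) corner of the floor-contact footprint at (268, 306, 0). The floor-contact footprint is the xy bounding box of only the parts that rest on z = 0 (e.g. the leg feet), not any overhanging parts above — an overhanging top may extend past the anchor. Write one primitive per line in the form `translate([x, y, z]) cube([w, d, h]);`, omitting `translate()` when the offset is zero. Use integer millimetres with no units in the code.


translate([112, 150, 0]) cube([156, 156, 1367]);


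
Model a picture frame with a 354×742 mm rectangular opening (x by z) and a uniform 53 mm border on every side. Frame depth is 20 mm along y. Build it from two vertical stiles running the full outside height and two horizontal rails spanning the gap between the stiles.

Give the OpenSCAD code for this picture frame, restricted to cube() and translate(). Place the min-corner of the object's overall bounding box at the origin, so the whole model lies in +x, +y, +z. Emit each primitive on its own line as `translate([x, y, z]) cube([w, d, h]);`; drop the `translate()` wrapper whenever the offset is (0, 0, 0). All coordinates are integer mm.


cube([53, 20, 848]);
translate([407, 0, 0]) cube([53, 20, 848]);
translate([53, 0, 0]) cube([354, 20, 53]);
translate([53, 0, 795]) cube([354, 20, 53]);


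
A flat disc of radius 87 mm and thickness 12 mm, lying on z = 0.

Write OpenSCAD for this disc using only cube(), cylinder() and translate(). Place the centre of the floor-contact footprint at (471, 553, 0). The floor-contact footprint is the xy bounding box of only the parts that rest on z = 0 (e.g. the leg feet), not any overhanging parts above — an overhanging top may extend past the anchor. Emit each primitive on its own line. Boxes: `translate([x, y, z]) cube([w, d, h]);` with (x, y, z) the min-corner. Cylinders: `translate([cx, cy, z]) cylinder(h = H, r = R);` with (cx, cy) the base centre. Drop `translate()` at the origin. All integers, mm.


translate([471, 553, 0]) cylinder(h = 12, r = 87);


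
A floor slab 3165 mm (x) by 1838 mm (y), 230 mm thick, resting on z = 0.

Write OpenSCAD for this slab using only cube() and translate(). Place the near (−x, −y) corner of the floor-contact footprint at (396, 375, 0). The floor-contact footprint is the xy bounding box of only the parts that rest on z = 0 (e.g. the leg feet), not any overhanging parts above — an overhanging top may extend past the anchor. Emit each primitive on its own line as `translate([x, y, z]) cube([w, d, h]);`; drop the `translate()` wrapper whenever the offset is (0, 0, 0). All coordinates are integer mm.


translate([396, 375, 0]) cube([3165, 1838, 230]);


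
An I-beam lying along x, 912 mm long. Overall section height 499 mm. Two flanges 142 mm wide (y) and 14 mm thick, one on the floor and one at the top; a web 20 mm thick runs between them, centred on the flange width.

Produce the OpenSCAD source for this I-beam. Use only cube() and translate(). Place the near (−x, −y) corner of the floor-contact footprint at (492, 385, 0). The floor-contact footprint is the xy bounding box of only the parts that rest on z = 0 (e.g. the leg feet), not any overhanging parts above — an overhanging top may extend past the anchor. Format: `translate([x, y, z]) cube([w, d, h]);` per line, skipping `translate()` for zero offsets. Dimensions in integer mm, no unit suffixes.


translate([492, 385, 0]) cube([912, 142, 14]);
translate([492, 446, 14]) cube([912, 20, 471]);
translate([492, 385, 485]) cube([912, 142, 14]);


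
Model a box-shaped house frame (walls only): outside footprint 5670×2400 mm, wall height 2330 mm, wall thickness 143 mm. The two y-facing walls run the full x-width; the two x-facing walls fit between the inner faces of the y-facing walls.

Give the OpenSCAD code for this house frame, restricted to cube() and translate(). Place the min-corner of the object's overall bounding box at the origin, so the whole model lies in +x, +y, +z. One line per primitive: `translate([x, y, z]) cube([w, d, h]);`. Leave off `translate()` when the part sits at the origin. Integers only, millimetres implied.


cube([5670, 143, 2330]);
translate([0, 2257, 0]) cube([5670, 143, 2330]);
translate([0, 143, 0]) cube([143, 2114, 2330]);
translate([5527, 143, 0]) cube([143, 2114, 2330]);


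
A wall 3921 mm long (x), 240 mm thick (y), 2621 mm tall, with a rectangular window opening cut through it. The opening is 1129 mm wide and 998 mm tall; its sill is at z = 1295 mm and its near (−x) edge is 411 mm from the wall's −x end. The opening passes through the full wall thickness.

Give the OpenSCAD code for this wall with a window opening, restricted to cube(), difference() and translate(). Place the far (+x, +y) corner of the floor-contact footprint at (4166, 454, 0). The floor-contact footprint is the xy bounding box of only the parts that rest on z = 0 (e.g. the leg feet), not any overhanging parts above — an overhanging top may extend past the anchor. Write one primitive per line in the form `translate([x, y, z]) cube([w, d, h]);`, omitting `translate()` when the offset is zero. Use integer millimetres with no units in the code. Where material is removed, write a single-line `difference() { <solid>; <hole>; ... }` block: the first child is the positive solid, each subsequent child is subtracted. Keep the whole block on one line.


difference() { translate([245, 214, 0]) cube([3921, 240, 2621]); translate([656, 214, 1295]) cube([1129, 240, 998]); }


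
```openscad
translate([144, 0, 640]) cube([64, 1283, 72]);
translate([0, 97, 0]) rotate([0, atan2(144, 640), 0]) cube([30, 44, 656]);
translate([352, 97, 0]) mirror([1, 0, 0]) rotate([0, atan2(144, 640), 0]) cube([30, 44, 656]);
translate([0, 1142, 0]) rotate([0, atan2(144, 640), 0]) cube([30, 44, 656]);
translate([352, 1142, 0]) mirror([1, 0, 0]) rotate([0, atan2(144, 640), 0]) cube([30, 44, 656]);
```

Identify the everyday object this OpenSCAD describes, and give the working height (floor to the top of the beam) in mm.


A sawhorse. The overall height is 712 mm.

A beam across two mirrored pairs of raked legs — a sawhorse. The beam's underside is at z = 640 (matching the legs' vertical rise in atan2(144, 640)) and the beam is 72 mm tall, so its top is at 640 + 72 = 712 mm. The raked legs top out at the beam's underside, so that is the highest point.


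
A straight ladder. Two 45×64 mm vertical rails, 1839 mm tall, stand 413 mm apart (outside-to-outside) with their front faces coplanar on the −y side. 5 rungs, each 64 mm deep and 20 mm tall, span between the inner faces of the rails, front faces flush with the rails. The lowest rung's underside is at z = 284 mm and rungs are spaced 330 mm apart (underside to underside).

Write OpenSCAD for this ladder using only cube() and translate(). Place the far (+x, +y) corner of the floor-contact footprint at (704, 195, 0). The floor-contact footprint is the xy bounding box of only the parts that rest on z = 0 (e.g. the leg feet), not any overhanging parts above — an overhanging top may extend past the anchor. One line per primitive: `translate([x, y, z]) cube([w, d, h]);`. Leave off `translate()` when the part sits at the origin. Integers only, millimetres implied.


translate([291, 131, 0]) cube([45, 64, 1839]);
translate([659, 131, 0]) cube([45, 64, 1839]);
translate([336, 131, 284]) cube([323, 64, 20]);
translate([336, 131, 614]) cube([323, 64, 20]);
translate([336, 131, 944]) cube([323, 64, 20]);
translate([336, 131, 1274]) cube([323, 64, 20]);
translate([336, 131, 1604]) cube([323, 64, 20]);


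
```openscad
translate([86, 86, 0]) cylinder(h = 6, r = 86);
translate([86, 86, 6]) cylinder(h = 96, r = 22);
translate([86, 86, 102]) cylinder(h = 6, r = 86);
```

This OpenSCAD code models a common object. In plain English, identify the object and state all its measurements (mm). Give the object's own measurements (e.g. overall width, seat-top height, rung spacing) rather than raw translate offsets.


A spool: two coaxial disc flanges of radius 86 mm and thickness 6 mm, joined by a core cylinder of radius 22 mm and height 96 mm. The lower flange rests on z = 0 and the three cylinders share a vertical axis.


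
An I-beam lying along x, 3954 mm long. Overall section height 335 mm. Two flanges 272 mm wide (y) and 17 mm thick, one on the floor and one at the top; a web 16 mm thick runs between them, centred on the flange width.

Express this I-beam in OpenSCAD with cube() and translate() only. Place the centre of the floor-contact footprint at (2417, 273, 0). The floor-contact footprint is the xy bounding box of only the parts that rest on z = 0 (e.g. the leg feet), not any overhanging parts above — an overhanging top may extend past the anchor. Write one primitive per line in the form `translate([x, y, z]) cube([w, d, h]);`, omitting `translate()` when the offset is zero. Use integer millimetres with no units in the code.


translate([440, 137, 0]) cube([3954, 272, 17]);
translate([440, 265, 17]) cube([3954, 16, 301]);
translate([440, 137, 318]) cube([3954, 272, 17]);


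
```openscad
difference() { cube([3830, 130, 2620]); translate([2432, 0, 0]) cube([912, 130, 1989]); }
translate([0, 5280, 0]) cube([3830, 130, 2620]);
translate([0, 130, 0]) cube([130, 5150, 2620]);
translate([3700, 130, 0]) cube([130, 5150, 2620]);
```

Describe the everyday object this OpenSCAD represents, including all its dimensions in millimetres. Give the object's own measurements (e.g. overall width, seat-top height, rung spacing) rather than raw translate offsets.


A single room: four walls, each 2620 mm tall and 130 mm thick, enclosing an outside footprint 3830×5410 mm (x × y), no floor or roof. The front and back walls (−y and +y sides) run the full x-width; the side walls fit between their inner faces. A door opening 912 mm wide and 1989 mm tall is cut through the front wall from the floor up, its −x edge 2432 mm from the wall's −x end.


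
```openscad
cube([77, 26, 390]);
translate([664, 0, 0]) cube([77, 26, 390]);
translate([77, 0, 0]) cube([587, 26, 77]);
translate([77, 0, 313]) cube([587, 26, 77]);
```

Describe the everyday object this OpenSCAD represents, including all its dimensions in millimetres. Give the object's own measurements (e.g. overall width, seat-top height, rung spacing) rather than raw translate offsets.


A rectangular picture frame lying in the x–z plane (depth along y). The opening is 587 mm wide (x) by 236 mm tall (z), surrounded by a border 77 mm wide on all four sides. The frame is 26 mm deep and is made of two full-height vertical stiles with two horizontal rails fitted between them.


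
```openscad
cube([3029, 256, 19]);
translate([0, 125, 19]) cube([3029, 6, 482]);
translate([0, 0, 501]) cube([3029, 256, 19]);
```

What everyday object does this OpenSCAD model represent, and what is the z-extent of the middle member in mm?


An I-beam. The web height is 482 mm.

Two wide flanges with a thin centred web — an I-beam. Overall 520 mm minus two 19 mm flanges gives a web of 520 − 2·19 = 482 mm.


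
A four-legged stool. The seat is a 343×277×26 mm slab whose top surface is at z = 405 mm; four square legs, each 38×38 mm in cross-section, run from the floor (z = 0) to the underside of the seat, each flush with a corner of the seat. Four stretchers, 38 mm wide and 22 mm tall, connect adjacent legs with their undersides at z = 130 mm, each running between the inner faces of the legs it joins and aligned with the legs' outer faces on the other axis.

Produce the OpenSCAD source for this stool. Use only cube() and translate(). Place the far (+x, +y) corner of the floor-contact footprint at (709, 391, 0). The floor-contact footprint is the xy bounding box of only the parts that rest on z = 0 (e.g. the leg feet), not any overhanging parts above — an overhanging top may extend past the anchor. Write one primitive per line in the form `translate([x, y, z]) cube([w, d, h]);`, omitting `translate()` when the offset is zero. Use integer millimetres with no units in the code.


// leg_h = 405 - 26 = 379
// stretcher span = 343 - 2*38 = 267
translate([366, 114, 379]) cube([343, 277, 26]);
translate([366, 114, 0]) cube([38, 38, 379]);
translate([671, 114, 0]) cube([38, 38, 379]);
translate([366, 353, 0]) cube([38, 38, 379]);
translate([671, 353, 0]) cube([38, 38, 379]);
translate([404, 114, 130]) cube([267, 38, 22]);
translate([404, 353, 130]) cube([267, 38, 22]);
translate([366, 152, 130]) cube([38, 201, 22]);
translate([671, 152, 130]) cube([38, 201, 22]);


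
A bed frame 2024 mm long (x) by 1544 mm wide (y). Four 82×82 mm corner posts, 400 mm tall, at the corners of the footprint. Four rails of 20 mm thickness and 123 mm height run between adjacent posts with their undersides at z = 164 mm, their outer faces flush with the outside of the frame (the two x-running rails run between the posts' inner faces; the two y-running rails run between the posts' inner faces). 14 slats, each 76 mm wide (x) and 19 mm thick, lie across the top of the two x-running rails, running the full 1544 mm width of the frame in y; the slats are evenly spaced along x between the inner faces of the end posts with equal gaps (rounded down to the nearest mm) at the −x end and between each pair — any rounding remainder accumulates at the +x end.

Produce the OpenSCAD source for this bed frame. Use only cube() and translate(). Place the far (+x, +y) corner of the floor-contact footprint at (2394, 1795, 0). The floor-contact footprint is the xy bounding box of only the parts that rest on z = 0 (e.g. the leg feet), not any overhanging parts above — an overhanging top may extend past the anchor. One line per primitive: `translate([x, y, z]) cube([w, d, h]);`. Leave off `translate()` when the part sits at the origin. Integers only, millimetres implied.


translate([370, 251, 0]) cube([82, 82, 400]);
translate([370, 1713, 0]) cube([82, 82, 400]);
translate([2312, 251, 0]) cube([82, 82, 400]);
translate([2312, 1713, 0]) cube([82, 82, 400]);
translate([452, 251, 164]) cube([1860, 20, 123]);
translate([452, 1775, 164]) cube([1860, 20, 123]);
translate([370, 333, 164]) cube([20, 1380, 123]);
translate([2374, 333, 164]) cube([20, 1380, 123]);
translate([505, 251, 287]) cube([76, 1544, 19]);
translate([634, 251, 287]) cube([76, 1544, 19]);
translate([763, 251, 287]) cube([76, 1544, 19]);
translate([892, 251, 287]) cube([76, 1544, 19]);
translate([1021, 251, 287]) cube([76, 1544, 19]);
translate([1150, 251, 287]) cube([76, 1544, 19]);
translate([1279, 251, 287]) cube([76, 1544, 19]);
translate([1408, 251, 287]) cube([76, 1544, 19]);
translate([1537, 251, 287]) cube([76, 1544, 19]);
translate([1666, 251, 287]) cube([76, 1544, 19]);
translate([1795, 251, 287]) cube([76, 1544, 19]);
translate([1924, 251, 287]) cube([76, 1544, 19]);
translate([2053, 251, 287]) cube([76, 1544, 19]);
translate([2182, 251, 287]) cube([76, 1544, 19]);


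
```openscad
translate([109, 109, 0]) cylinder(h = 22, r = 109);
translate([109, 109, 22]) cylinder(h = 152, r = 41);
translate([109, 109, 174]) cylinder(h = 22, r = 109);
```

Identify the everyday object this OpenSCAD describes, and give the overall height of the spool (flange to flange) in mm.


A spool. The overall height is 196 mm.

Three coaxial cylinders, large–small–large — a spool. Two 22 mm flanges and a 152 mm core give 22 + 152 + 22 = 196 mm.


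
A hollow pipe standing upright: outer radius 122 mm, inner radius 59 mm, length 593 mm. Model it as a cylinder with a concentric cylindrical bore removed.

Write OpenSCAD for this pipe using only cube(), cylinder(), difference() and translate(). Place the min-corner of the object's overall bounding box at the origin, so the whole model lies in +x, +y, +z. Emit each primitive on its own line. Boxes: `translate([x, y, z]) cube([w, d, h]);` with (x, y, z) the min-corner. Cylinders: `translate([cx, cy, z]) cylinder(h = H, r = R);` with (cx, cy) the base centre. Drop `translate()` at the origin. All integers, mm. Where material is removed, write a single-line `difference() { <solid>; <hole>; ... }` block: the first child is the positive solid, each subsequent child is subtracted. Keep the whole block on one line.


difference() { translate([122, 122, 0]) cylinder(h = 593, r = 122); translate([122, 122, 0]) cylinder(h = 593, r = 59); }


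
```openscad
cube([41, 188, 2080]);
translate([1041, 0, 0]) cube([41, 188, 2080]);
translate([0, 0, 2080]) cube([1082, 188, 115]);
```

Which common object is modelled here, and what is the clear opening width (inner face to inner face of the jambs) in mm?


A door frame. The clear opening width is 1000 mm.

Two 2080 mm tall posts with a header on top — a door frame. The left jamb is 41 mm wide at x = 0; the right jamb starts at x = 1041. The clear opening is 1041 − 41 = 1000 mm.


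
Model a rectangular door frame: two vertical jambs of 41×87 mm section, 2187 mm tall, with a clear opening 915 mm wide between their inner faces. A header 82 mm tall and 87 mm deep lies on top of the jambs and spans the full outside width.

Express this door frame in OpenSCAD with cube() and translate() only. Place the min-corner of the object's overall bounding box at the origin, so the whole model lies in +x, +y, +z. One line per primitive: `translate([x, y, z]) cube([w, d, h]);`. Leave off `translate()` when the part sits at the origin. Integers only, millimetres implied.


cube([41, 87, 2187]);
translate([956, 0, 0]) cube([41, 87, 2187]);
translate([0, 0, 2187]) cube([997, 87, 82]);


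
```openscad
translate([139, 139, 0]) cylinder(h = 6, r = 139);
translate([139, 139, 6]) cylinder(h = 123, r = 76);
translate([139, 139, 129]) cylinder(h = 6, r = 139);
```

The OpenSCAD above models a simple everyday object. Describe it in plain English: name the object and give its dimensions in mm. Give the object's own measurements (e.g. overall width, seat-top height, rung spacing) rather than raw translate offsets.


A spool: two coaxial disc flanges of radius 139 mm and thickness 6 mm, joined by a core cylinder of radius 76 mm and height 123 mm. The lower flange rests on z = 0 and the three cylinders share a vertical axis.


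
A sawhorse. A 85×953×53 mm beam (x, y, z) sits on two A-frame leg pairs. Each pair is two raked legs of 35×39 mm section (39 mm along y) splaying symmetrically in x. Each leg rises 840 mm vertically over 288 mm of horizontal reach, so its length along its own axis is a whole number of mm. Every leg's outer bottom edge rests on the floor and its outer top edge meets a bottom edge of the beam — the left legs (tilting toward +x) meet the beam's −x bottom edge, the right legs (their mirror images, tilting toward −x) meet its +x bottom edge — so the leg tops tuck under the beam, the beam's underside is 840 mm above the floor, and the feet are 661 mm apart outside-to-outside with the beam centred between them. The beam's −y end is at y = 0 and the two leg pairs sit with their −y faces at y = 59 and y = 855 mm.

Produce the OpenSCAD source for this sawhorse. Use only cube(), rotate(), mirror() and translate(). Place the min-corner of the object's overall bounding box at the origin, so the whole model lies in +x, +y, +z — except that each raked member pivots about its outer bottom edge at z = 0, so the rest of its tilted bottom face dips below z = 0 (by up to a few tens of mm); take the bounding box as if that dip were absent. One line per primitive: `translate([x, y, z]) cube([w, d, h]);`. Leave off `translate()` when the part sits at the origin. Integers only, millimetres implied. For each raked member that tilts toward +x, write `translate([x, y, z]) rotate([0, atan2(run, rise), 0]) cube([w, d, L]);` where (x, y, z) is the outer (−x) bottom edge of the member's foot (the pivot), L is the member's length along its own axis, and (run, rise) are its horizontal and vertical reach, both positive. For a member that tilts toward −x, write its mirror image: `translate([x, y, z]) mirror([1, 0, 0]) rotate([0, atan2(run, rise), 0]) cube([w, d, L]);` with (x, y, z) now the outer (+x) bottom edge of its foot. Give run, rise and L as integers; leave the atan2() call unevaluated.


// leg length = √(288² + 840²) = 888
// right-leg outer foot x = 2·288 + 85 = 661
// beam min-corner = (288, 0, 840)
translate([288, 0, 840]) cube([85, 953, 53]);
translate([0, 59, 0]) rotate([0, atan2(288, 840), 0]) cube([35, 39, 888]);
translate([661, 59, 0]) mirror([1, 0, 0]) rotate([0, atan2(288, 840), 0]) cube([35, 39, 888]);
translate([0, 855, 0]) rotate([0, atan2(288, 840), 0]) cube([35, 39, 888]);
translate([661, 855, 0]) mirror([1, 0, 0]) rotate([0, atan2(288, 840), 0]) cube([35, 39, 888]);
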